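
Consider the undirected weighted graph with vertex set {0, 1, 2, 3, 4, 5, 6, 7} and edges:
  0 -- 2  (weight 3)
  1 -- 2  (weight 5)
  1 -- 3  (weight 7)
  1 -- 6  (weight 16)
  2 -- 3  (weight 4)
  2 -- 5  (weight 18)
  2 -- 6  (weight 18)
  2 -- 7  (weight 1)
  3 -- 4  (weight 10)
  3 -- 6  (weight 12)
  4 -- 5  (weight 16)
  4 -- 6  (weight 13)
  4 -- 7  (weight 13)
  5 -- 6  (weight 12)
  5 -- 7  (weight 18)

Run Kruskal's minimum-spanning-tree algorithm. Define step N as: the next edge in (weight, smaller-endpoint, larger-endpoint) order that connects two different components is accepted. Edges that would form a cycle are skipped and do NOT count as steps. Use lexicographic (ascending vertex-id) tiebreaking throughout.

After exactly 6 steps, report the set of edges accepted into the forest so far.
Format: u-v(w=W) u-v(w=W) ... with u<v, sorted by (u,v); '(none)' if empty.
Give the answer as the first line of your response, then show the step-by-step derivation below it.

0-2(w=3) 1-2(w=5) 2-3(w=4) 2-7(w=1) 3-4(w=10) 3-6(w=12)

step 1: add edge 2-7 (w=1); MST = {2-7(w=1)}
step 2: add edge 0-2 (w=3); MST = {0-2(w=3) 2-7(w=1)}
step 3: add edge 2-3 (w=4); MST = {0-2(w=3) 2-3(w=4) 2-7(w=1)}
step 4: add edge 1-2 (w=5); MST = {0-2(w=3) 1-2(w=5) 2-3(w=4) 2-7(w=1)}
step 5: add edge 3-4 (w=10); MST = {0-2(w=3) 1-2(w=5) 2-3(w=4) 2-7(w=1) 3-4(w=10)}
step 6: add edge 3-6 (w=12); MST = {0-2(w=3) 1-2(w=5) 2-3(w=4) 2-7(w=1) 3-4(w=10) 3-6(w=12)}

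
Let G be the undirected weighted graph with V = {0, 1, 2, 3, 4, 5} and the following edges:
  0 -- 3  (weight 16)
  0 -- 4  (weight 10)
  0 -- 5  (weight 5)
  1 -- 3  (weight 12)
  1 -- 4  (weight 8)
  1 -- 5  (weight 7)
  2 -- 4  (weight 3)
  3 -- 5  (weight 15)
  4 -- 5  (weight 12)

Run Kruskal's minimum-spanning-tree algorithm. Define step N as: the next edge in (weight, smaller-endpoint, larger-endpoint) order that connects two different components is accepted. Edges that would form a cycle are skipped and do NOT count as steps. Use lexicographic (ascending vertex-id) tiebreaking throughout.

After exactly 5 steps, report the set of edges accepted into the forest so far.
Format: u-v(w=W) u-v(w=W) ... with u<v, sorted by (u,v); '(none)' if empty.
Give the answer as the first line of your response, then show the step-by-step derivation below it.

0-5(w=5) 1-3(w=12) 1-4(w=8) 1-5(w=7) 2-4(w=3)

step 1: add edge 2-4 (w=3); MST = {2-4(w=3)}
step 2: add edge 0-5 (w=5); MST = {0-5(w=5) 2-4(w=3)}
step 3: add edge 1-5 (w=7); MST = {0-5(w=5) 1-5(w=7) 2-4(w=3)}
step 4: add edge 1-4 (w=8); MST = {0-5(w=5) 1-4(w=8) 1-5(w=7) 2-4(w=3)}
step 5: add edge 1-3 (w=12); MST = {0-5(w=5) 1-3(w=12) 1-4(w=8) 1-5(w=7) 2-4(w=3)}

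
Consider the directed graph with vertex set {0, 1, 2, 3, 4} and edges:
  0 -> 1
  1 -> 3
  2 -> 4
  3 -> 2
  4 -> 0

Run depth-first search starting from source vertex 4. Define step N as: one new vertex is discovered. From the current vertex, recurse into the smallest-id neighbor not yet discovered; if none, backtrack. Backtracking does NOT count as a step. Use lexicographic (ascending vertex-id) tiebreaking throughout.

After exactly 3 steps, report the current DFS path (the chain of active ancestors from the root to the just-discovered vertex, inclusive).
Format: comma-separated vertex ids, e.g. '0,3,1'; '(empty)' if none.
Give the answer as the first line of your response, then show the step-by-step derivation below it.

4,0,1

step 1: discover 4; path=4; order=4
step 2: discover 0; path=4>0; order=4,0
step 3: discover 1; path=4>0>1; order=4,0,1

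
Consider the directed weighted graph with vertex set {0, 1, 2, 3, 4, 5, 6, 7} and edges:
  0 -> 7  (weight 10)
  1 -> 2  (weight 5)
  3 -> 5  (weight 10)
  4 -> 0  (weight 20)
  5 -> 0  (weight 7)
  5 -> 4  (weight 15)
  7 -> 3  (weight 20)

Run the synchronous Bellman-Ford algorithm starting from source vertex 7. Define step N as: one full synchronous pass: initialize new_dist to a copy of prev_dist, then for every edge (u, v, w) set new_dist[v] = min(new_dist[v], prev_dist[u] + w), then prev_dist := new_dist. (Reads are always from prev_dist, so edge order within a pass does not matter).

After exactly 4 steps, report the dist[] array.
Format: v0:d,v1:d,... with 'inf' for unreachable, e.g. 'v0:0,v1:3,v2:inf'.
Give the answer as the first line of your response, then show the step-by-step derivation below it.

v0:37,v1:inf,v2:inf,v3:20,v4:45,v5:30,v6:inf,v7:0

step 1: dist = v0:inf,v1:inf,v2:inf,v3:20,v4:inf,v5:inf,v6:inf,v7:0
step 2: dist = v0:inf,v1:inf,v2:inf,v3:20,v4:inf,v5:30,v6:inf,v7:0
step 3: dist = v0:37,v1:inf,v2:inf,v3:20,v4:45,v5:30,v6:inf,v7:0
step 4: dist = v0:37,v1:inf,v2:inf,v3:20,v4:45,v5:30,v6:inf,v7:0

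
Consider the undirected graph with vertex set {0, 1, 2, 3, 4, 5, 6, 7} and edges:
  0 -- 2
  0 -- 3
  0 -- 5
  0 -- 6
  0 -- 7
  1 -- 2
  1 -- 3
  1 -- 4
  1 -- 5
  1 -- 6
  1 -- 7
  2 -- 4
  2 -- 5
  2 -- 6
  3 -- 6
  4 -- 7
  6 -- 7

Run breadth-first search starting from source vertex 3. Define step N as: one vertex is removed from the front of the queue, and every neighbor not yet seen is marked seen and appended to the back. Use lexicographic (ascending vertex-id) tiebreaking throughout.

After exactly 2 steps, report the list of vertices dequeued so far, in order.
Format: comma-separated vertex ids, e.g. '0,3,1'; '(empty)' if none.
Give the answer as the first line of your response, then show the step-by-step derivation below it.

3,0

step 1: dequeue 3; queue=[0,1,6]; order=3
step 2: dequeue 0; queue=[1,6,2,5,7]; order=3,0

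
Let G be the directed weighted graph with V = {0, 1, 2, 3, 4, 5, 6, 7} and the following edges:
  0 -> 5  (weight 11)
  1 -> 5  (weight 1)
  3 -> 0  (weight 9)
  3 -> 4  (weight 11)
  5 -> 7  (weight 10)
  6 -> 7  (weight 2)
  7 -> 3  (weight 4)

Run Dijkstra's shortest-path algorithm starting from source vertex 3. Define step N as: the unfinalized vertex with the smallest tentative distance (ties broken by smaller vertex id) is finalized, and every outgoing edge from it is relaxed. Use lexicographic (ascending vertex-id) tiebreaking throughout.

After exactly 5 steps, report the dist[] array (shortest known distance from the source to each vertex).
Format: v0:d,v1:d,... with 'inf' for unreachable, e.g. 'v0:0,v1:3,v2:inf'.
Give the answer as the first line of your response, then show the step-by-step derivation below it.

v0:9,v1:inf,v2:inf,v3:0,v4:11,v5:20,v6:inf,v7:30

step 1: dist = v0:9,v1:inf,v2:inf,v3:0,v4:11,v5:inf,v6:inf,v7:inf
step 2: dist = v0:9,v1:inf,v2:inf,v3:0,v4:11,v5:20,v6:inf,v7:inf
step 3: dist = v0:9,v1:inf,v2:inf,v3:0,v4:11,v5:20,v6:inf,v7:inf
step 4: dist = v0:9,v1:inf,v2:inf,v3:0,v4:11,v5:20,v6:inf,v7:30
step 5: dist = v0:9,v1:inf,v2:inf,v3:0,v4:11,v5:20,v6:inf,v7:30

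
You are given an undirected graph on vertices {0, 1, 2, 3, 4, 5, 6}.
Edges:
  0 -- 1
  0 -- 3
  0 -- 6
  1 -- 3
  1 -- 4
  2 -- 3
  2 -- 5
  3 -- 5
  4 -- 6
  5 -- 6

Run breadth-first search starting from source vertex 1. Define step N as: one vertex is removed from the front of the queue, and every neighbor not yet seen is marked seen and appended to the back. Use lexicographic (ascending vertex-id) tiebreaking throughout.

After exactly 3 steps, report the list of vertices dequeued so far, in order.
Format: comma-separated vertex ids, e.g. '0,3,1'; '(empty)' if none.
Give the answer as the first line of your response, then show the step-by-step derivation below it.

1,0,3

step 1: dequeue 1; queue=[0,3,4]; order=1
step 2: dequeue 0; queue=[3,4,6]; order=1,0
step 3: dequeue 3; queue=[4,6,2,5]; order=1,0,3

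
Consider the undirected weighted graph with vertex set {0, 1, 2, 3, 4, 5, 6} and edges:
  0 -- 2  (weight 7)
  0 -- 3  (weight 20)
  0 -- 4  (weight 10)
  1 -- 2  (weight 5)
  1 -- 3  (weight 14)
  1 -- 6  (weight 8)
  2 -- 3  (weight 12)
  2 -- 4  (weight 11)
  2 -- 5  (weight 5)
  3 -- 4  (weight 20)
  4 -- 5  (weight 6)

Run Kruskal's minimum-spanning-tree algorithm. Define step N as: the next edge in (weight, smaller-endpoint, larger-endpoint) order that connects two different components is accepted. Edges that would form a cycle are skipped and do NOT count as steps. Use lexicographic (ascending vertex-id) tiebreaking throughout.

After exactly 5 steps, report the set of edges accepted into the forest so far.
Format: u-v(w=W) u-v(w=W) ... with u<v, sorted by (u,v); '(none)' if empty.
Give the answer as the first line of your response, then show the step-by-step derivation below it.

0-2(w=7) 1-2(w=5) 1-6(w=8) 2-5(w=5) 4-5(w=6)

step 1: add edge 1-2 (w=5); MST = {1-2(w=5)}
step 2: add edge 2-5 (w=5); MST = {1-2(w=5) 2-5(w=5)}
step 3: add edge 4-5 (w=6); MST = {1-2(w=5) 2-5(w=5) 4-5(w=6)}
step 4: add edge 0-2 (w=7); MST = {0-2(w=7) 1-2(w=5) 2-5(w=5) 4-5(w=6)}
step 5: add edge 1-6 (w=8); MST = {0-2(w=7) 1-2(w=5) 1-6(w=8) 2-5(w=5) 4-5(w=6)}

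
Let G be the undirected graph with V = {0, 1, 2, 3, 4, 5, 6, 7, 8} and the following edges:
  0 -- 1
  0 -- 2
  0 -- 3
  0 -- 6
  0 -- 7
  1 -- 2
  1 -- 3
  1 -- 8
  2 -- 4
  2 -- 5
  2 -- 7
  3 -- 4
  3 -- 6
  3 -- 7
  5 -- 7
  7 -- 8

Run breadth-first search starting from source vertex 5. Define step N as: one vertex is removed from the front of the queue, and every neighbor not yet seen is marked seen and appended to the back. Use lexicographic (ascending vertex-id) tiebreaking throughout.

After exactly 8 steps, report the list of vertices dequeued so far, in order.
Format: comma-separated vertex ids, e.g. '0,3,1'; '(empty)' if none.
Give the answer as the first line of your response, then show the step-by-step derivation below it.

5,2,7,0,1,4,3,8

step 1: dequeue 5; queue=[2,7]; order=5
step 2: dequeue 2; queue=[7,0,1,4]; order=5,2
step 3: dequeue 7; queue=[0,1,4,3,8]; order=5,2,7
step 4: dequeue 0; queue=[1,4,3,8,6]; order=5,2,7,0
step 5: dequeue 1; queue=[4,3,8,6]; order=5,2,7,0,1
step 6: dequeue 4; queue=[3,8,6]; order=5,2,7,0,1,4
step 7: dequeue 3; queue=[8,6]; order=5,2,7,0,1,4,3
step 8: dequeue 8; queue=[6]; order=5,2,7,0,1,4,3,8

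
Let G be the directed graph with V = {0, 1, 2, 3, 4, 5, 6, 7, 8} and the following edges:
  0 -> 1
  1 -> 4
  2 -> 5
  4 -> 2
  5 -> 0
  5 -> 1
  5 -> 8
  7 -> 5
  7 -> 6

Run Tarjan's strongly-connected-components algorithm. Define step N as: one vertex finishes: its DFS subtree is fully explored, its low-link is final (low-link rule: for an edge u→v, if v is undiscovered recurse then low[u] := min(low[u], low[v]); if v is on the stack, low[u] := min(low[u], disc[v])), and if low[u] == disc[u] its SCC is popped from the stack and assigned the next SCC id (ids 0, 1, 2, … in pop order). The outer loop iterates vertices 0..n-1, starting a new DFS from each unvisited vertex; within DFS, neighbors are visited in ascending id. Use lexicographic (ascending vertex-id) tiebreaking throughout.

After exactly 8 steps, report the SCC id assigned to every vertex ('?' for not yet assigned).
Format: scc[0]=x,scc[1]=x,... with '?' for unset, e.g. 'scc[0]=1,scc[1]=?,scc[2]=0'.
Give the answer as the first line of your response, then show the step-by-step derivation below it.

scc[0]=1,scc[1]=1,scc[2]=1,scc[3]=2,scc[4]=1,scc[5]=1,scc[6]=3,scc[7]=?,scc[8]=0

step 1: low=(low[0]=0,low[1]=1,low[2]=3,low[3]=?,low[4]=2,low[5]=0,low[6]=?,low[7]=?,low[8]=5); scc=(scc[0]=?,scc[1]=?,scc[2]=?,scc[3]=?,scc[4]=?,scc[5]=?,scc[6]=?,scc[7]=?,scc[8]=0)
step 2: low=(low[0]=0,low[1]=1,low[2]=3,low[3]=?,low[4]=2,low[5]=0,low[6]=?,low[7]=?,low[8]=5); scc=(scc[0]=?,scc[1]=?,scc[2]=?,scc[3]=?,scc[4]=?,scc[5]=?,scc[6]=?,scc[7]=?,scc[8]=0)
step 3: low=(low[0]=0,low[1]=1,low[2]=0,low[3]=?,low[4]=2,low[5]=0,low[6]=?,low[7]=?,low[8]=5); scc=(scc[0]=?,scc[1]=?,scc[2]=?,scc[3]=?,scc[4]=?,scc[5]=?,scc[6]=?,scc[7]=?,scc[8]=0)
step 4: low=(low[0]=0,low[1]=1,low[2]=0,low[3]=?,low[4]=0,low[5]=0,low[6]=?,low[7]=?,low[8]=5); scc=(scc[0]=?,scc[1]=?,scc[2]=?,scc[3]=?,scc[4]=?,scc[5]=?,scc[6]=?,scc[7]=?,scc[8]=0)
step 5: low=(low[0]=0,low[1]=0,low[2]=0,low[3]=?,low[4]=0,low[5]=0,low[6]=?,low[7]=?,low[8]=5); scc=(scc[0]=?,scc[1]=?,scc[2]=?,scc[3]=?,scc[4]=?,scc[5]=?,scc[6]=?,scc[7]=?,scc[8]=0)
step 6: low=(low[0]=0,low[1]=0,low[2]=0,low[3]=?,low[4]=0,low[5]=0,low[6]=?,low[7]=?,low[8]=5); scc=(scc[0]=1,scc[1]=1,scc[2]=1,scc[3]=?,scc[4]=1,scc[5]=1,scc[6]=?,scc[7]=?,scc[8]=0)
step 7: low=(low[0]=0,low[1]=0,low[2]=0,low[3]=6,low[4]=0,low[5]=0,low[6]=?,low[7]=?,low[8]=5); scc=(scc[0]=1,scc[1]=1,scc[2]=1,scc[3]=2,scc[4]=1,scc[5]=1,scc[6]=?,scc[7]=?,scc[8]=0)
step 8: low=(low[0]=0,low[1]=0,low[2]=0,low[3]=6,low[4]=0,low[5]=0,low[6]=7,low[7]=?,low[8]=5); scc=(scc[0]=1,scc[1]=1,scc[2]=1,scc[3]=2,scc[4]=1,scc[5]=1,scc[6]=3,scc[7]=?,scc[8]=0)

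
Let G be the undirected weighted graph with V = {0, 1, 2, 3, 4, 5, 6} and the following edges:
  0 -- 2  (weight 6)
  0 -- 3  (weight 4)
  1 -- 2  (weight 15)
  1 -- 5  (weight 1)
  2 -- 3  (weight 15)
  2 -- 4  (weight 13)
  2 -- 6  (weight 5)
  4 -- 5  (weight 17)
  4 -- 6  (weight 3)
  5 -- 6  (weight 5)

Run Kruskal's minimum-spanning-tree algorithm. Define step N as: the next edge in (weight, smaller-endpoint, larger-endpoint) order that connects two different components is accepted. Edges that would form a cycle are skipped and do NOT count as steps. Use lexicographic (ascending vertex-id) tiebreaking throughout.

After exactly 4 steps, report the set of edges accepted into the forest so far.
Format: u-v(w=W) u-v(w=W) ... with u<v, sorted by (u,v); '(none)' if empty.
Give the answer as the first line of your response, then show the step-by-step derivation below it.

0-3(w=4) 1-5(w=1) 2-6(w=5) 4-6(w=3)

step 1: add edge 1-5 (w=1); MST = {1-5(w=1)}
step 2: add edge 4-6 (w=3); MST = {1-5(w=1) 4-6(w=3)}
step 3: add edge 0-3 (w=4); MST = {0-3(w=4) 1-5(w=1) 4-6(w=3)}
step 4: add edge 2-6 (w=5); MST = {0-3(w=4) 1-5(w=1) 2-6(w=5) 4-6(w=3)}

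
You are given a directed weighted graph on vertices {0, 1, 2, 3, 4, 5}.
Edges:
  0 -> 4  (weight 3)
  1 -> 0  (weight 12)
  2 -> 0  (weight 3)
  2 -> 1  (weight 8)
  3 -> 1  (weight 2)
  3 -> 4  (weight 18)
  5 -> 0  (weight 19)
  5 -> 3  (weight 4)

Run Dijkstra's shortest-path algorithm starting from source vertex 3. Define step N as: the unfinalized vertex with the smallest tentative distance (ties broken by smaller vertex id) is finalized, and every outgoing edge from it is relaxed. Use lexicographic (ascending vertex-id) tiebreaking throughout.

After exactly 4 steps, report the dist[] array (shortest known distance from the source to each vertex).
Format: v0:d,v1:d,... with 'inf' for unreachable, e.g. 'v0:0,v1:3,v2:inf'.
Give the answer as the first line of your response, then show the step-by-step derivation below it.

v0:14,v1:2,v2:inf,v3:0,v4:17,v5:inf

step 1: dist = v0:inf,v1:2,v2:inf,v3:0,v4:18,v5:inf
step 2: dist = v0:14,v1:2,v2:inf,v3:0,v4:18,v5:inf
step 3: dist = v0:14,v1:2,v2:inf,v3:0,v4:17,v5:inf
step 4: dist = v0:14,v1:2,v2:inf,v3:0,v4:17,v5:inf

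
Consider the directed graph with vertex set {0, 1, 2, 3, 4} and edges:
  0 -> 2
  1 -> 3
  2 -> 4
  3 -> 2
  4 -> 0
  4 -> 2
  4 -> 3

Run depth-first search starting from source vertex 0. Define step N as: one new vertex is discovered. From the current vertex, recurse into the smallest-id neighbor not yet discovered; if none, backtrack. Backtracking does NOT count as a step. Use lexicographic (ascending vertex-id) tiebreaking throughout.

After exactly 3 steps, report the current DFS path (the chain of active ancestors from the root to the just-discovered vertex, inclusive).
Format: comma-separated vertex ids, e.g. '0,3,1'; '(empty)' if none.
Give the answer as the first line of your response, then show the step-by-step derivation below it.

0,2,4

step 1: discover 0; path=0; order=0
step 2: discover 2; path=0>2; order=0,2
step 3: discover 4; path=0>2>4; order=0,2,4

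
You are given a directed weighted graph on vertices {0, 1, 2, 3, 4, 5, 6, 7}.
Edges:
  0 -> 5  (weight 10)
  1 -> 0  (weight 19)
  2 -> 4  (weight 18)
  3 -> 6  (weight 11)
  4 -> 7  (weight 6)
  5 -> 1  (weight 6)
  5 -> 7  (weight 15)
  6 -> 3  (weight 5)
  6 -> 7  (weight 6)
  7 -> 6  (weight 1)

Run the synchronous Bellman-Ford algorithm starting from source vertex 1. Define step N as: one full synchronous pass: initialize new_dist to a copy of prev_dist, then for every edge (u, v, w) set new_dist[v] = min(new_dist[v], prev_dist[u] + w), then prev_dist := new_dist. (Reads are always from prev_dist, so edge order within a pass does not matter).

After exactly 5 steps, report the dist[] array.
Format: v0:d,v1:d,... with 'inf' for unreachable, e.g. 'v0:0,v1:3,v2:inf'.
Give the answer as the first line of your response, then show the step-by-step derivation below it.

v0:19,v1:0,v2:inf,v3:50,v4:inf,v5:29,v6:45,v7:44

step 1: dist = v0:19,v1:0,v2:inf,v3:inf,v4:inf,v5:inf,v6:inf,v7:inf
step 2: dist = v0:19,v1:0,v2:inf,v3:inf,v4:inf,v5:29,v6:inf,v7:inf
step 3: dist = v0:19,v1:0,v2:inf,v3:inf,v4:inf,v5:29,v6:inf,v7:44
step 4: dist = v0:19,v1:0,v2:inf,v3:inf,v4:inf,v5:29,v6:45,v7:44
step 5: dist = v0:19,v1:0,v2:inf,v3:50,v4:inf,v5:29,v6:45,v7:44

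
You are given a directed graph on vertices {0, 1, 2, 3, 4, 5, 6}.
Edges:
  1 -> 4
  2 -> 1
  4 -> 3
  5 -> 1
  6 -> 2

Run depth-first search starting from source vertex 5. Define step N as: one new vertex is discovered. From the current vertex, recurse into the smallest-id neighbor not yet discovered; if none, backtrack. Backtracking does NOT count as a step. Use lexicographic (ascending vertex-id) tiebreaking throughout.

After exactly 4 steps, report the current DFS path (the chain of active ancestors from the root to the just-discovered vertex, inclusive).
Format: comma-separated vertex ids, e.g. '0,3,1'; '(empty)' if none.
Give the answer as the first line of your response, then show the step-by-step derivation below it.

5,1,4,3

step 1: discover 5; path=5; order=5
step 2: discover 1; path=5>1; order=5,1
step 3: discover 4; path=5>1>4; order=5,1,4
step 4: discover 3; path=5>1>4>3; order=5,1,4,3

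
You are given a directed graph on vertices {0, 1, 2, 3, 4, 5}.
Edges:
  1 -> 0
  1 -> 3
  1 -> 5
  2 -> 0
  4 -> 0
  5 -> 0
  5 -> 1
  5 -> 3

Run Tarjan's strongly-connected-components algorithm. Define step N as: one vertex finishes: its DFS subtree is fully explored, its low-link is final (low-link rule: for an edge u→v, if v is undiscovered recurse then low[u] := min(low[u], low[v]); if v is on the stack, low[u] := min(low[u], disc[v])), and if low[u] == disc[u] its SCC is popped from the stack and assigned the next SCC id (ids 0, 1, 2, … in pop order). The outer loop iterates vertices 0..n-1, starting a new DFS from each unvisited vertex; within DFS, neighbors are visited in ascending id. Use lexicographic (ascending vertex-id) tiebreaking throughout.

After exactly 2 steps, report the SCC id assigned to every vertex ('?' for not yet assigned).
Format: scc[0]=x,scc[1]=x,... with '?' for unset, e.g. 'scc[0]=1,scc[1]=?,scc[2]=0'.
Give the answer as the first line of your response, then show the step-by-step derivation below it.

scc[0]=0,scc[1]=?,scc[2]=?,scc[3]=1,scc[4]=?,scc[5]=?

step 1: low=(low[0]=0,low[1]=?,low[2]=?,low[3]=?,low[4]=?,low[5]=?); scc=(scc[0]=0,scc[1]=?,scc[2]=?,scc[3]=?,scc[4]=?,scc[5]=?)
step 2: low=(low[0]=0,low[1]=1,low[2]=?,low[3]=2,low[4]=?,low[5]=?); scc=(scc[0]=0,scc[1]=?,scc[2]=?,scc[3]=1,scc[4]=?,scc[5]=?)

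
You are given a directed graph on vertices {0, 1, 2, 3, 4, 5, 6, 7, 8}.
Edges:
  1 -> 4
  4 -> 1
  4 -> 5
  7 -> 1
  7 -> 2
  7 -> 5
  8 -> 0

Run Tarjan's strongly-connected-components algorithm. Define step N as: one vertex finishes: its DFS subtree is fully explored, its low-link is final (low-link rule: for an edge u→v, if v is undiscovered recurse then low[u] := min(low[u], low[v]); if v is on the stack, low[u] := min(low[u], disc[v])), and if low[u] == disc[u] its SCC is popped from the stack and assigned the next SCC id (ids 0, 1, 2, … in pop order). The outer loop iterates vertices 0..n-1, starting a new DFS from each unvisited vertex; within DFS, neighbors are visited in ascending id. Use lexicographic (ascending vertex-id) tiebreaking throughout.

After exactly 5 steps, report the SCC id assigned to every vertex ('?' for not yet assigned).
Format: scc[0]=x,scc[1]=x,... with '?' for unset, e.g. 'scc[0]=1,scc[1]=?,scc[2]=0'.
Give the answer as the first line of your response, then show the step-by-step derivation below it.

scc[0]=0,scc[1]=2,scc[2]=3,scc[3]=?,scc[4]=2,scc[5]=1,scc[6]=?,scc[7]=?,scc[8]=?

step 1: low=(low[0]=0,low[1]=?,low[2]=?,low[3]=?,low[4]=?,low[5]=?,low[6]=?,low[7]=?,low[8]=?); scc=(scc[0]=0,scc[1]=?,scc[2]=?,scc[3]=?,scc[4]=?,scc[5]=?,scc[6]=?,scc[7]=?,scc[8]=?)
step 2: low=(low[0]=0,low[1]=1,low[2]=?,low[3]=?,low[4]=1,low[5]=3,low[6]=?,low[7]=?,low[8]=?); scc=(scc[0]=0,scc[1]=?,scc[2]=?,scc[3]=?,scc[4]=?,scc[5]=1,scc[6]=?,scc[7]=?,scc[8]=?)
step 3: low=(low[0]=0,low[1]=1,low[2]=?,low[3]=?,low[4]=1,low[5]=3,low[6]=?,low[7]=?,low[8]=?); scc=(scc[0]=0,scc[1]=?,scc[2]=?,scc[3]=?,scc[4]=?,scc[5]=1,scc[6]=?,scc[7]=?,scc[8]=?)
step 4: low=(low[0]=0,low[1]=1,low[2]=?,low[3]=?,low[4]=1,low[5]=3,low[6]=?,low[7]=?,low[8]=?); scc=(scc[0]=0,scc[1]=2,scc[2]=?,scc[3]=?,scc[4]=2,scc[5]=1,scc[6]=?,scc[7]=?,scc[8]=?)
step 5: low=(low[0]=0,low[1]=1,low[2]=4,low[3]=?,low[4]=1,low[5]=3,low[6]=?,low[7]=?,low[8]=?); scc=(scc[0]=0,scc[1]=2,scc[2]=3,scc[3]=?,scc[4]=2,scc[5]=1,scc[6]=?,scc[7]=?,scc[8]=?)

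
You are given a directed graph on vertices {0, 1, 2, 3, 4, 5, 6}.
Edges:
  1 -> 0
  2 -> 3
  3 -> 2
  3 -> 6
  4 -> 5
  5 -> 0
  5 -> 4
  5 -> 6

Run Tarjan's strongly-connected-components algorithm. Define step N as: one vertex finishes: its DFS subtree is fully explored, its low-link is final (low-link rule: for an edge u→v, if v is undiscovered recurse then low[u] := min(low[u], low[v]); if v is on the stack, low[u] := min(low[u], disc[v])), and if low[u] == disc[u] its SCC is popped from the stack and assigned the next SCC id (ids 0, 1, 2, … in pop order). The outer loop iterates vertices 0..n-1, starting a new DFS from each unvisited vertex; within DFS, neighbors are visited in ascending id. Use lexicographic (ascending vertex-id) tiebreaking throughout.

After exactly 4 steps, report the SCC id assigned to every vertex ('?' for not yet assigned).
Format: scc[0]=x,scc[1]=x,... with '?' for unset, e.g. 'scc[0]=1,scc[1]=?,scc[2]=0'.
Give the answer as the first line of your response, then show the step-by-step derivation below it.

scc[0]=0,scc[1]=1,scc[2]=?,scc[3]=?,scc[4]=?,scc[5]=?,scc[6]=2

step 1: low=(low[0]=0,low[1]=?,low[2]=?,low[3]=?,low[4]=?,low[5]=?,low[6]=?); scc=(scc[0]=0,scc[1]=?,scc[2]=?,scc[3]=?,scc[4]=?,scc[5]=?,scc[6]=?)
step 2: low=(low[0]=0,low[1]=1,low[2]=?,low[3]=?,low[4]=?,low[5]=?,low[6]=?); scc=(scc[0]=0,scc[1]=1,scc[2]=?,scc[3]=?,scc[4]=?,scc[5]=?,scc[6]=?)
step 3: low=(low[0]=0,low[1]=1,low[2]=2,low[3]=2,low[4]=?,low[5]=?,low[6]=4); scc=(scc[0]=0,scc[1]=1,scc[2]=?,scc[3]=?,scc[4]=?,scc[5]=?,scc[6]=2)
step 4: low=(low[0]=0,low[1]=1,low[2]=2,low[3]=2,low[4]=?,low[5]=?,low[6]=4); scc=(scc[0]=0,scc[1]=1,scc[2]=?,scc[3]=?,scc[4]=?,scc[5]=?,scc[6]=2)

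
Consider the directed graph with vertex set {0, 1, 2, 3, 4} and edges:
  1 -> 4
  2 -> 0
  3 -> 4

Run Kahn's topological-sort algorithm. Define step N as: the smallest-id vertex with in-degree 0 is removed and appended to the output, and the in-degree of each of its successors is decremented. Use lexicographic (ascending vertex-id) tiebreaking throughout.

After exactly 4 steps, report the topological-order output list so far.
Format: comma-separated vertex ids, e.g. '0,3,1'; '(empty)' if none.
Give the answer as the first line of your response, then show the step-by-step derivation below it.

1,2,0,3

step 1: output 1; order=[1]; indeg=(1,0,0,0,1)
step 2: output 2; order=[1,2]; indeg=(0,0,0,0,1)
step 3: output 0; order=[1,2,0]; indeg=(0,0,0,0,1)
step 4: output 3; order=[1,2,0,3]; indeg=(0,0,0,0,0)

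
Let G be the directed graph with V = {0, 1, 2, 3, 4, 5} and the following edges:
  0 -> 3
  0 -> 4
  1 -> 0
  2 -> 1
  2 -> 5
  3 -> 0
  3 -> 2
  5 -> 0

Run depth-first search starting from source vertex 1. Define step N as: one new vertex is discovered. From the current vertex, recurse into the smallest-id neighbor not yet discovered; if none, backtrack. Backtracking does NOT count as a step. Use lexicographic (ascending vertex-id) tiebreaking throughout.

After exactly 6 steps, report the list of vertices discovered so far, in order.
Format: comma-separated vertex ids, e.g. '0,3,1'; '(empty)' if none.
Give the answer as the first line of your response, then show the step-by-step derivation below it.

1,0,3,2,5,4

step 1: discover 1; path=1; order=1
step 2: discover 0; path=1>0; order=1,0
step 3: discover 3; path=1>0>3; order=1,0,3
step 4: discover 2; path=1>0>3>2; order=1,0,3,2
step 5: discover 5; path=1>0>3>2>5; order=1,0,3,2,5
step 6: discover 4; path=1>0>4; order=1,0,3,2,5,4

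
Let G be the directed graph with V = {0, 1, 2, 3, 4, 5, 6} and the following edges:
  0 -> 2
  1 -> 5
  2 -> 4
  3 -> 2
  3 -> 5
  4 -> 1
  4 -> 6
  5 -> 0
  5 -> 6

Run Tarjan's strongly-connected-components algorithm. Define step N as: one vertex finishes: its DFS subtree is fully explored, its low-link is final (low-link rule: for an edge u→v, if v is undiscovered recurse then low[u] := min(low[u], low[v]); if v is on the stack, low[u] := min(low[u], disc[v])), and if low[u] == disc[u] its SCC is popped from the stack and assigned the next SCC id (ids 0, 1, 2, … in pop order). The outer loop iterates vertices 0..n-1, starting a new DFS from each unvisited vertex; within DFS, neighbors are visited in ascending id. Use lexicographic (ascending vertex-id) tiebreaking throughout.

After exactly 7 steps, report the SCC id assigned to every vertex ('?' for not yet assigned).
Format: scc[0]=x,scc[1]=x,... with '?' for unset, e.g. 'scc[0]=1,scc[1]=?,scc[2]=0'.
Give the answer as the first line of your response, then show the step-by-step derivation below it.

scc[0]=1,scc[1]=1,scc[2]=1,scc[3]=2,scc[4]=1,scc[5]=1,scc[6]=0

step 1: low=(low[0]=0,low[1]=3,low[2]=1,low[3]=?,low[4]=2,low[5]=0,low[6]=5); scc=(scc[0]=?,scc[1]=?,scc[2]=?,scc[3]=?,scc[4]=?,scc[5]=?,scc[6]=0)
step 2: low=(low[0]=0,low[1]=3,low[2]=1,low[3]=?,low[4]=2,low[5]=0,low[6]=5); scc=(scc[0]=?,scc[1]=?,scc[2]=?,scc[3]=?,scc[4]=?,scc[5]=?,scc[6]=0)
step 3: low=(low[0]=0,low[1]=0,low[2]=1,low[3]=?,low[4]=2,low[5]=0,low[6]=5); scc=(scc[0]=?,scc[1]=?,scc[2]=?,scc[3]=?,scc[4]=?,scc[5]=?,scc[6]=0)
step 4: low=(low[0]=0,low[1]=0,low[2]=1,low[3]=?,low[4]=0,low[5]=0,low[6]=5); scc=(scc[0]=?,scc[1]=?,scc[2]=?,scc[3]=?,scc[4]=?,scc[5]=?,scc[6]=0)
step 5: low=(low[0]=0,low[1]=0,low[2]=0,low[3]=?,low[4]=0,low[5]=0,low[6]=5); scc=(scc[0]=?,scc[1]=?,scc[2]=?,scc[3]=?,scc[4]=?,scc[5]=?,scc[6]=0)
step 6: low=(low[0]=0,low[1]=0,low[2]=0,low[3]=?,low[4]=0,low[5]=0,low[6]=5); scc=(scc[0]=1,scc[1]=1,scc[2]=1,scc[3]=?,scc[4]=1,scc[5]=1,scc[6]=0)
step 7: low=(low[0]=0,low[1]=0,low[2]=0,low[3]=6,low[4]=0,low[5]=0,low[6]=5); scc=(scc[0]=1,scc[1]=1,scc[2]=1,scc[3]=2,scc[4]=1,scc[5]=1,scc[6]=0)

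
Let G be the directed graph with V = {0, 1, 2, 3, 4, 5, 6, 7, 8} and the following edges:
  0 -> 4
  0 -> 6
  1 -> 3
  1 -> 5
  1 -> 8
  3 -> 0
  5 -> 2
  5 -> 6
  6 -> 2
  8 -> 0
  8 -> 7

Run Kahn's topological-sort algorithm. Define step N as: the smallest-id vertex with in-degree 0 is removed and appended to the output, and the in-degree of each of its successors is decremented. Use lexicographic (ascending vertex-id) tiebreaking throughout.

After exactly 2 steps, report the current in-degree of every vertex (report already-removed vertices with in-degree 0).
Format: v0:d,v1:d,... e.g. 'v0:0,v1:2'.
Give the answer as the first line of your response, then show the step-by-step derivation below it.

v0:1,v1:0,v2:2,v3:0,v4:1,v5:0,v6:2,v7:1,v8:0

step 1: output 1; order=[1]; indeg=(2,0,2,0,1,0,2,1,0)
step 2: output 3; order=[1,3]; indeg=(1,0,2,0,1,0,2,1,0)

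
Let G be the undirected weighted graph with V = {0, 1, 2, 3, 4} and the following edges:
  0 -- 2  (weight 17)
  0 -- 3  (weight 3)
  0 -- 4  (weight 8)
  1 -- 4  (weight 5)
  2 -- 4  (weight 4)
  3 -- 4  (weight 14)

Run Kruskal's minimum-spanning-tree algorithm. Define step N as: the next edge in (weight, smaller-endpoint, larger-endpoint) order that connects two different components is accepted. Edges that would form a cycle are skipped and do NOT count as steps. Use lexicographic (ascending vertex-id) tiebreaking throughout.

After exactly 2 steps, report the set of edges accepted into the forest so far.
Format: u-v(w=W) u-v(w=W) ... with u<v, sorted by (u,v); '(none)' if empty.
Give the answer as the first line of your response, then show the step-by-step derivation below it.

0-3(w=3) 2-4(w=4)

step 1: add edge 0-3 (w=3); MST = {0-3(w=3)}
step 2: add edge 2-4 (w=4); MST = {0-3(w=3) 2-4(w=4)}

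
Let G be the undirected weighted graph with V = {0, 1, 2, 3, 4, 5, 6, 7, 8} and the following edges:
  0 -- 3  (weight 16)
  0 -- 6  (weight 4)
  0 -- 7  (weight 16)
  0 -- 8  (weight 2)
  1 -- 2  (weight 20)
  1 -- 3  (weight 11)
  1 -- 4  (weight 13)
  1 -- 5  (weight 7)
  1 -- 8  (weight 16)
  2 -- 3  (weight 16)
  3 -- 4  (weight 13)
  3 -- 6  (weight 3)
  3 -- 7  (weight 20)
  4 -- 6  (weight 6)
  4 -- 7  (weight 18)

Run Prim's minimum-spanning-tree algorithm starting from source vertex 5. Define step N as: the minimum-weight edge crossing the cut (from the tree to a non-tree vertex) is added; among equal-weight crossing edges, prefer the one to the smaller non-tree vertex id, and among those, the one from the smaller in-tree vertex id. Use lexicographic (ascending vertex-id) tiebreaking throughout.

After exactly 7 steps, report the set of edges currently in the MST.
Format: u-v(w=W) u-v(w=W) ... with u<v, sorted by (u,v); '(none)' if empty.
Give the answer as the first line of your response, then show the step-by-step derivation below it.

0-6(w=4) 0-8(w=2) 1-3(w=11) 1-5(w=7) 2-3(w=16) 3-6(w=3) 4-6(w=6)

step 1: add edge 1-5 (w=7); MST = {1-5(w=7)}
step 2: add edge 1-3 (w=11); MST = {1-3(w=11) 1-5(w=7)}
step 3: add edge 3-6 (w=3); MST = {1-3(w=11) 1-5(w=7) 3-6(w=3)}
step 4: add edge 0-6 (w=4); MST = {0-6(w=4) 1-3(w=11) 1-5(w=7) 3-6(w=3)}
step 5: add edge 0-8 (w=2); MST = {0-6(w=4) 0-8(w=2) 1-3(w=11) 1-5(w=7) 3-6(w=3)}
step 6: add edge 4-6 (w=6); MST = {0-6(w=4) 0-8(w=2) 1-3(w=11) 1-5(w=7) 3-6(w=3) 4-6(w=6)}
step 7: add edge 2-3 (w=16); MST = {0-6(w=4) 0-8(w=2) 1-3(w=11) 1-5(w=7) 2-3(w=16) 3-6(w=3) 4-6(w=6)}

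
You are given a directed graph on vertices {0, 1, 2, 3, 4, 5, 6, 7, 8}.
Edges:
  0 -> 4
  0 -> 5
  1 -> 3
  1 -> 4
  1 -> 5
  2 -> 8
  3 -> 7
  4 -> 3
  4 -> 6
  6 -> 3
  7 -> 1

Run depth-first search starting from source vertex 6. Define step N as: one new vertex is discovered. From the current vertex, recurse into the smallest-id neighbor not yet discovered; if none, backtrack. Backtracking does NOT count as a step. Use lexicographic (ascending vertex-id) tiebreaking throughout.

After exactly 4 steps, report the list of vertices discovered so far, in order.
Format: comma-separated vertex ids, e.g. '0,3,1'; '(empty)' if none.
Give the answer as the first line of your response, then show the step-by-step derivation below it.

6,3,7,1

step 1: discover 6; path=6; order=6
step 2: discover 3; path=6>3; order=6,3
step 3: discover 7; path=6>3>7; order=6,3,7
step 4: discover 1; path=6>3>7>1; order=6,3,7,1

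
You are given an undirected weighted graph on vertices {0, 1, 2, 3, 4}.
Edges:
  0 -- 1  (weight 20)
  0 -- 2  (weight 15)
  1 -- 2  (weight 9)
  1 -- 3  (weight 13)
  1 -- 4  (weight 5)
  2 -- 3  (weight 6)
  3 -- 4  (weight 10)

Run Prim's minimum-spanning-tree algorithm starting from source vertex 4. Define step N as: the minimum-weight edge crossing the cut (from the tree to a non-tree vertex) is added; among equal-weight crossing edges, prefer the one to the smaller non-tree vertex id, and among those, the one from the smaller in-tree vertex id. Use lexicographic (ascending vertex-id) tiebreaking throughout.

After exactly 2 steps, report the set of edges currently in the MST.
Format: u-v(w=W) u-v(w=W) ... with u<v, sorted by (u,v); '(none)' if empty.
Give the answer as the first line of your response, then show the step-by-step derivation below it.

1-2(w=9) 1-4(w=5)

step 1: add edge 1-4 (w=5); MST = {1-4(w=5)}
step 2: add edge 1-2 (w=9); MST = {1-2(w=9) 1-4(w=5)}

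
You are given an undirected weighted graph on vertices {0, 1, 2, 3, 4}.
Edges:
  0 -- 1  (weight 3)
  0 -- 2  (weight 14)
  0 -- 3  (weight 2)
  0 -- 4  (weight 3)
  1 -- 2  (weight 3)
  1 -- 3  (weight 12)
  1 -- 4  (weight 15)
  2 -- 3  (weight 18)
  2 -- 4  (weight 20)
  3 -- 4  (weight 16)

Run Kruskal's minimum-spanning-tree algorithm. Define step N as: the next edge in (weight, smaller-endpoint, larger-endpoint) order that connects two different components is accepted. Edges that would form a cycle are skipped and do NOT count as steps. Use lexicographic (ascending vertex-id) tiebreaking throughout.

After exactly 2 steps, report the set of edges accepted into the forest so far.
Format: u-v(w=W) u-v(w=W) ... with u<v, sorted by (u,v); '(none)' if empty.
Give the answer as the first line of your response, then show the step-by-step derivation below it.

0-1(w=3) 0-3(w=2)

step 1: add edge 0-3 (w=2); MST = {0-3(w=2)}
step 2: add edge 0-1 (w=3); MST = {0-1(w=3) 0-3(w=2)}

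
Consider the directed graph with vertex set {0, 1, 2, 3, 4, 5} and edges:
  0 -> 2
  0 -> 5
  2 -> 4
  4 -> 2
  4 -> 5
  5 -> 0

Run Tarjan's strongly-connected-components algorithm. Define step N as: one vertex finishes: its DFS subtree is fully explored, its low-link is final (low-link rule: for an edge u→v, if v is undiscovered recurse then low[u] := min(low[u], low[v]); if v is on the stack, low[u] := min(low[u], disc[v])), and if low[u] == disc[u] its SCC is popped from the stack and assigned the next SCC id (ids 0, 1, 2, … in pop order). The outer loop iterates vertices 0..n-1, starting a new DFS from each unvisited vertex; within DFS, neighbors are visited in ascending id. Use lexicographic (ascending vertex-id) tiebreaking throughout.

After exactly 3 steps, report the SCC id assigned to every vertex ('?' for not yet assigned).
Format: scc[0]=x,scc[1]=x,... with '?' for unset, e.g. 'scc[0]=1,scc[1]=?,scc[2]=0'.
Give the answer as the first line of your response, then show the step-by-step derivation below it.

scc[0]=?,scc[1]=?,scc[2]=?,scc[3]=?,scc[4]=?,scc[5]=?

step 1: low=(low[0]=0,low[1]=?,low[2]=1,low[3]=?,low[4]=1,low[5]=0); scc=(scc[0]=?,scc[1]=?,scc[2]=?,scc[3]=?,scc[4]=?,scc[5]=?)
step 2: low=(low[0]=0,low[1]=?,low[2]=1,low[3]=?,low[4]=0,low[5]=0); scc=(scc[0]=?,scc[1]=?,scc[2]=?,scc[3]=?,scc[4]=?,scc[5]=?)
step 3: low=(low[0]=0,low[1]=?,low[2]=0,low[3]=?,low[4]=0,low[5]=0); scc=(scc[0]=?,scc[1]=?,scc[2]=?,scc[3]=?,scc[4]=?,scc[5]=?)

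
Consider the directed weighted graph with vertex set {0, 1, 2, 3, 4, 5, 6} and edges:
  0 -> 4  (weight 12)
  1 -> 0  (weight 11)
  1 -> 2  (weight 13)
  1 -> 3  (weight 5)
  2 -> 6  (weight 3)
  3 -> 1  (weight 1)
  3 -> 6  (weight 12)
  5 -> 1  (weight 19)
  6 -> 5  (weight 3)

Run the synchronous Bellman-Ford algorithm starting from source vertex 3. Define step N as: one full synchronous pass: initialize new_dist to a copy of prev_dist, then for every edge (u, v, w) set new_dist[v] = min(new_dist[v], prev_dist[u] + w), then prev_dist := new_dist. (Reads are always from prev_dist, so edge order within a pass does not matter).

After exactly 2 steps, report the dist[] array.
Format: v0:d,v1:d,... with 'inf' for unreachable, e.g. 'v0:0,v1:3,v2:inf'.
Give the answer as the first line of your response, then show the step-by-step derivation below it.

v0:12,v1:1,v2:14,v3:0,v4:inf,v5:15,v6:12

step 1: dist = v0:inf,v1:1,v2:inf,v3:0,v4:inf,v5:inf,v6:12
step 2: dist = v0:12,v1:1,v2:14,v3:0,v4:inf,v5:15,v6:12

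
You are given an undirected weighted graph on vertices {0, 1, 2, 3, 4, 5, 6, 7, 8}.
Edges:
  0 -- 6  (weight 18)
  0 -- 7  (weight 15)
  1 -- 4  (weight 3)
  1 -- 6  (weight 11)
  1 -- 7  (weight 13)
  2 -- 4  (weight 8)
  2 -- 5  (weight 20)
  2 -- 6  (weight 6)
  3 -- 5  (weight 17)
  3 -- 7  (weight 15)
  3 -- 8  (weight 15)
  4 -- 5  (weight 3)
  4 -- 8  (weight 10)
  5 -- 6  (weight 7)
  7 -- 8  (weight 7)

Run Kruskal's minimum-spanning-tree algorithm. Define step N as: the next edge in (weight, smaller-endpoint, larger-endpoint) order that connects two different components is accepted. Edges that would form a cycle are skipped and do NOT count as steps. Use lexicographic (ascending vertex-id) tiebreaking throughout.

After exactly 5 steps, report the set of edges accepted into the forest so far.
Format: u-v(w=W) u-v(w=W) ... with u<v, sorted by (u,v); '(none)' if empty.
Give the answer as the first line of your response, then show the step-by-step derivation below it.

1-4(w=3) 2-6(w=6) 4-5(w=3) 5-6(w=7) 7-8(w=7)

step 1: add edge 1-4 (w=3); MST = {1-4(w=3)}
step 2: add edge 4-5 (w=3); MST = {1-4(w=3) 4-5(w=3)}
step 3: add edge 2-6 (w=6); MST = {1-4(w=3) 2-6(w=6) 4-5(w=3)}
step 4: add edge 5-6 (w=7); MST = {1-4(w=3) 2-6(w=6) 4-5(w=3) 5-6(w=7)}
step 5: add edge 7-8 (w=7); MST = {1-4(w=3) 2-6(w=6) 4-5(w=3) 5-6(w=7) 7-8(w=7)}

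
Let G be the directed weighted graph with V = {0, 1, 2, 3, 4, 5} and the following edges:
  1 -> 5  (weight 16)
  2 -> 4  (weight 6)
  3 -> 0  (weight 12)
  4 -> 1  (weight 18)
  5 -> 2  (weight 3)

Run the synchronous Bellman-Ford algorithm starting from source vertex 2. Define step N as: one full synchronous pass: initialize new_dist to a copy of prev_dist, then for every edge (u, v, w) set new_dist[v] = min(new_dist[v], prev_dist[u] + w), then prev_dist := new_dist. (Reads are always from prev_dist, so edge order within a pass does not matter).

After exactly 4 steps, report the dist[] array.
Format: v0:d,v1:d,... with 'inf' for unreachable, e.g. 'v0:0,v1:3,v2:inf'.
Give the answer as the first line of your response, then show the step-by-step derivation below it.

v0:inf,v1:24,v2:0,v3:inf,v4:6,v5:40

step 1: dist = v0:inf,v1:inf,v2:0,v3:inf,v4:6,v5:inf
step 2: dist = v0:inf,v1:24,v2:0,v3:inf,v4:6,v5:inf
step 3: dist = v0:inf,v1:24,v2:0,v3:inf,v4:6,v5:40
step 4: dist = v0:inf,v1:24,v2:0,v3:inf,v4:6,v5:40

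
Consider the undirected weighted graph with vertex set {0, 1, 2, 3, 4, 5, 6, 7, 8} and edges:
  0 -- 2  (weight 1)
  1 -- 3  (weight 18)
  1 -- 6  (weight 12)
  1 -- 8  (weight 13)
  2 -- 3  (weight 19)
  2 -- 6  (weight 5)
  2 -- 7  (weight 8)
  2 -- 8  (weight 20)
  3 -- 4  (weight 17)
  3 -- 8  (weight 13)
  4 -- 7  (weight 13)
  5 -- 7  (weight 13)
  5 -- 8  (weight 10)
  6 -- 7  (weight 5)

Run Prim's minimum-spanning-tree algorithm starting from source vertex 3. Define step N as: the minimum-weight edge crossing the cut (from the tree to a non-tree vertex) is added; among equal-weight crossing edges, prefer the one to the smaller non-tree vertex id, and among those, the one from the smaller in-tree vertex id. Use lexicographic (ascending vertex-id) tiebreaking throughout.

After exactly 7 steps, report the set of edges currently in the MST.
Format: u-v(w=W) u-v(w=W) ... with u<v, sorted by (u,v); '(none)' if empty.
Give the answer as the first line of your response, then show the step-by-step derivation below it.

0-2(w=1) 1-6(w=12) 1-8(w=13) 2-6(w=5) 3-8(w=13) 5-8(w=10) 6-7(w=5)

step 1: add edge 3-8 (w=13); MST = {3-8(w=13)}
step 2: add edge 5-8 (w=10); MST = {3-8(w=13) 5-8(w=10)}
step 3: add edge 1-8 (w=13); MST = {1-8(w=13) 3-8(w=13) 5-8(w=10)}
step 4: add edge 1-6 (w=12); MST = {1-6(w=12) 1-8(w=13) 3-8(w=13) 5-8(w=10)}
step 5: add edge 2-6 (w=5); MST = {1-6(w=12) 1-8(w=13) 2-6(w=5) 3-8(w=13) 5-8(w=10)}
step 6: add edge 0-2 (w=1); MST = {0-2(w=1) 1-6(w=12) 1-8(w=13) 2-6(w=5) 3-8(w=13) 5-8(w=10)}
step 7: add edge 6-7 (w=5); MST = {0-2(w=1) 1-6(w=12) 1-8(w=13) 2-6(w=5) 3-8(w=13) 5-8(w=10) 6-7(w=5)}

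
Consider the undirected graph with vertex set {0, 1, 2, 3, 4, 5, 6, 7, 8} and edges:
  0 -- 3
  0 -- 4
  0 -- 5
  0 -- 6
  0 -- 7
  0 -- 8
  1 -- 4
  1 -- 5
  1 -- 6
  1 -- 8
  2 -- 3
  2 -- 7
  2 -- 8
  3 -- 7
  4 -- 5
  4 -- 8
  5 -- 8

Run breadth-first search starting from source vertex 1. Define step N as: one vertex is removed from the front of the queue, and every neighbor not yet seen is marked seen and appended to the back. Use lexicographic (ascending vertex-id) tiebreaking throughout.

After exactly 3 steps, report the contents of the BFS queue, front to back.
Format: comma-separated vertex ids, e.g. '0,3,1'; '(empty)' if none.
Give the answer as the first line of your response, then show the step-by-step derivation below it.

6,8,0

step 1: dequeue 1; queue=[4,5,6,8]; order=1
step 2: dequeue 4; queue=[5,6,8,0]; order=1,4
step 3: dequeue 5; queue=[6,8,0]; order=1,4,5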